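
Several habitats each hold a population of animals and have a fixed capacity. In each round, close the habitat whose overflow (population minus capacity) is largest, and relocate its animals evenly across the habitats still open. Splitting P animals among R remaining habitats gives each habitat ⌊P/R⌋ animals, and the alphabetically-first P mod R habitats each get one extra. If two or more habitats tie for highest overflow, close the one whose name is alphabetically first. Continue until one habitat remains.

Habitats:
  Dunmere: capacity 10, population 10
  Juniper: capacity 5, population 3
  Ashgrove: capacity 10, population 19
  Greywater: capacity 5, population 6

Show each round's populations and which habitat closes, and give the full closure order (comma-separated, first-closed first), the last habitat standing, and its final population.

Closure order: Ashgrove, Dunmere, Greywater
Last habitat: Juniper with 38 animals

Round 1: Ashgrove=19 Dunmere=10 Greywater=6 Juniper=3 → close Ashgrove (overflow 9)
  19÷3 = 6 each, +1 to first 1
Round 2: Dunmere=17 Greywater=12 Juniper=9 → close Dunmere (overflow 7)
  17÷2 = 8 each, +1 to first 1
Round 3: Greywater=21 Juniper=17 → close Greywater (overflow 16)
  21÷1 = 21 each, +1 to first 0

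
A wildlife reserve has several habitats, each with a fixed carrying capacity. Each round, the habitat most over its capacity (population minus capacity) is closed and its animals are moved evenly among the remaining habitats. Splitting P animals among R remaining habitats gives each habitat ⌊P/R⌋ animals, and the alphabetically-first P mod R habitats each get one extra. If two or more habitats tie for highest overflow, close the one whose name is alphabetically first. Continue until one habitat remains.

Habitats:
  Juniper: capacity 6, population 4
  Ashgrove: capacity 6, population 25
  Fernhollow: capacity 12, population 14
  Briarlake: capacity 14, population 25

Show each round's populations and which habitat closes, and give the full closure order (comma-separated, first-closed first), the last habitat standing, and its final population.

Closure order: Ashgrove, Briarlake, Fernhollow
Last habitat: Juniper with 68 animals

Round 1: Ashgrove=25 Briarlake=25 Fernhollow=14 Juniper=4 → close Ashgrove (overflow 19)
  25÷3 = 8 each, +1 to first 1
Round 2: Briarlake=34 Fernhollow=22 Juniper=12 → close Briarlake (overflow 20)
  34÷2 = 17 each, +1 to first 0
Round 3: Fernhollow=39 Juniper=29 → close Fernhollow (overflow 27)
  39÷1 = 39 each, +1 to first 0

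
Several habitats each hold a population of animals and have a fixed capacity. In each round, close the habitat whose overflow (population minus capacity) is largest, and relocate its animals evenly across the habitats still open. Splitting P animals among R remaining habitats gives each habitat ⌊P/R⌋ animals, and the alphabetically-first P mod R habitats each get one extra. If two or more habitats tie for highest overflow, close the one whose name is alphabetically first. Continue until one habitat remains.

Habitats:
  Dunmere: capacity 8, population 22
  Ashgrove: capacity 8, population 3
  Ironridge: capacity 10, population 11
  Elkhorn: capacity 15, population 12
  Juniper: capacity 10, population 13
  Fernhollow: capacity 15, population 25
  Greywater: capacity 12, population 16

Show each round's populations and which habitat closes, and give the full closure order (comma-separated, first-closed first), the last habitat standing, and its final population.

Closure order: Dunmere, Fernhollow, Greywater, Juniper, Ironridge, Elkhorn
Last habitat: Ashgrove with 102 animals

Round 1: Ashgrove=3 Dunmere=22 Elkhorn=12 Fernhollow=25 Greywater=16 Ironridge=11 Juniper=13 → close Dunmere (overflow 14)
  22÷6 = 3 each, +1 to first 4
Round 2: Ashgrove=7 Elkhorn=16 Fernhollow=29 Greywater=20 Ironridge=14 Juniper=16 → close Fernhollow (overflow 14)
  29÷5 = 5 each, +1 to first 4
Round 3: Ashgrove=13 Elkhorn=22 Greywater=26 Ironridge=20 Juniper=21 → close Greywater (overflow 14)
  26÷4 = 6 each, +1 to first 2
Round 4: Ashgrove=20 Elkhorn=29 Ironridge=26 Juniper=27 → close Juniper (overflow 17)
  27÷3 = 9 each, +1 to first 0
Round 5: Ashgrove=29 Elkhorn=38 Ironridge=35 → close Ironridge (overflow 25)
  35÷2 = 17 each, +1 to first 1
Round 6: Ashgrove=47 Elkhorn=55 → close Elkhorn (overflow 40)
  55÷1 = 55 each, +1 to first 0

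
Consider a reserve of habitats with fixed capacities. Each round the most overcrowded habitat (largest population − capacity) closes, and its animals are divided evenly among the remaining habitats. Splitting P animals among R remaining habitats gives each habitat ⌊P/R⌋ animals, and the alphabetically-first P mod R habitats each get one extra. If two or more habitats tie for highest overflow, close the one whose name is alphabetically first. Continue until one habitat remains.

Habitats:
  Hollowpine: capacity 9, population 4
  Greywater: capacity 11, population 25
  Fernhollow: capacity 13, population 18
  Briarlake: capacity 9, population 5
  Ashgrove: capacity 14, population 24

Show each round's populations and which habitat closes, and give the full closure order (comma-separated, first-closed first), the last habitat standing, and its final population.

Closure order: Greywater, Ashgrove, Fernhollow, Briarlake
Last habitat: Hollowpine with 76 animals

Round 1: Ashgrove=24 Briarlake=5 Fernhollow=18 Greywater=25 Hollowpine=4 → close Greywater (overflow 14)
  25÷4 = 6 each, +1 to first 1
Round 2: Ashgrove=31 Briarlake=11 Fernhollow=24 Hollowpine=10 → close Ashgrove (overflow 17)
  31÷3 = 10 each, +1 to first 1
Round 3: Briarlake=22 Fernhollow=34 Hollowpine=20 → close Fernhollow (overflow 21)
  34÷2 = 17 each, +1 to first 0
Round 4: Briarlake=39 Hollowpine=37 → close Briarlake (overflow 30)
  39÷1 = 39 each, +1 to first 0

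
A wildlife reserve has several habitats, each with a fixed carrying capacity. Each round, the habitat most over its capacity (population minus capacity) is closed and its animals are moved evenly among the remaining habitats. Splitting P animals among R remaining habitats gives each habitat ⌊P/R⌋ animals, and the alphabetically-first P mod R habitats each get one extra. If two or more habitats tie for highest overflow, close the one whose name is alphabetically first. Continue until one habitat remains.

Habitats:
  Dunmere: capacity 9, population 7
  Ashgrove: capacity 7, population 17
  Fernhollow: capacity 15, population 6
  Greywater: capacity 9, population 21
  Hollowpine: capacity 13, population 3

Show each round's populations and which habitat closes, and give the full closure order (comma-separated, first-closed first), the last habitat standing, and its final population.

Closure order: Greywater, Ashgrove, Dunmere, Fernhollow
Last habitat: Hollowpine with 54 animals

Round 1: Ashgrove=17 Dunmere=7 Fernhollow=6 Greywater=21 Hollowpine=3 → close Greywater (overflow 12)
  21÷4 = 5 each, +1 to first 1
Round 2: Ashgrove=23 Dunmere=12 Fernhollow=11 Hollowpine=8 → close Ashgrove (overflow 16)
  23÷3 = 7 each, +1 to first 2
Round 3: Dunmere=20 Fernhollow=19 Hollowpine=15 → close Dunmere (overflow 11)
  20÷2 = 10 each, +1 to first 0
Round 4: Fernhollow=29 Hollowpine=25 → close Fernhollow (overflow 14)
  29÷1 = 29 each, +1 to first 0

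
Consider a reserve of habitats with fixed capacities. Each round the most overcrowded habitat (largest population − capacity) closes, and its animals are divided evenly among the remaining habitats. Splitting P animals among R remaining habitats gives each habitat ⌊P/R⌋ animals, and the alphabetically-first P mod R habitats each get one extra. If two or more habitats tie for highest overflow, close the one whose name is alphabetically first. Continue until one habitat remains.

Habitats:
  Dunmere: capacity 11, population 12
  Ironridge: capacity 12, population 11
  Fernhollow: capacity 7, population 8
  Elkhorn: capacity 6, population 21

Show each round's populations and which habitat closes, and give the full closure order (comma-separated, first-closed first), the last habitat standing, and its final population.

Round 1: Dunmere=12 Elkhorn=21 Fernhollow=8 Ironridge=11 → close Elkhorn (overflow 15)
  21÷3 = 7 each, +1 to first 0
Round 2: Dunmere=19 Fernhollow=15 Ironridge=18 → close Dunmere (overflow 8)
  19÷2 = 9 each, +1 to first 1
Round 3: Fernhollow=25 Ironridge=27 → close Fernhollow (overflow 18)
  25÷1 = 25 each, +1 to first 0

Closure order: Elkhorn, Dunmere, Fernhollow
Last habitat: Ironridge with 52 animals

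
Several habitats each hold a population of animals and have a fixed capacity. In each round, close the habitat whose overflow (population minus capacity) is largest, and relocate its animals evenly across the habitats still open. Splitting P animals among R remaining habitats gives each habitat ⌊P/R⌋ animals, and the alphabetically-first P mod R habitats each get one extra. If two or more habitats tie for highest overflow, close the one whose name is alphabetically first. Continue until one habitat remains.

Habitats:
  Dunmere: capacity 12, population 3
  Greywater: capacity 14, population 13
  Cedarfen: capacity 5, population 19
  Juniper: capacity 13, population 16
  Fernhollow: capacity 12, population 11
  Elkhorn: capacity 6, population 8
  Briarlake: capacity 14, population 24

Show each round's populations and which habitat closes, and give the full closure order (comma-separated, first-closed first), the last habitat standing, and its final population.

Closure order: Cedarfen, Briarlake, Elkhorn, Juniper, Fernhollow, Greywater
Last habitat: Dunmere with 94 animals

Round 1: Briarlake=24 Cedarfen=19 Dunmere=3 Elkhorn=8 Fernhollow=11 Greywater=13 Juniper=16 → close Cedarfen (overflow 14)
  19÷6 = 3 each, +1 to first 1
Round 2: Briarlake=28 Dunmere=6 Elkhorn=11 Fernhollow=14 Greywater=16 Juniper=19 → close Briarlake (overflow 14)
  28÷5 = 5 each, +1 to first 3
Round 3: Dunmere=12 Elkhorn=17 Fernhollow=20 Greywater=21 Juniper=24 → close Elkhorn (overflow 11)
  17÷4 = 4 each, +1 to first 1
Round 4: Dunmere=17 Fernhollow=24 Greywater=25 Juniper=28 → close Juniper (overflow 15)
  28÷3 = 9 each, +1 to first 1
Round 5: Dunmere=27 Fernhollow=33 Greywater=34 → close Fernhollow (overflow 21)
  33÷2 = 16 each, +1 to first 1
Round 6: Dunmere=44 Greywater=50 → close Greywater (overflow 36)
  50÷1 = 50 each, +1 to first 0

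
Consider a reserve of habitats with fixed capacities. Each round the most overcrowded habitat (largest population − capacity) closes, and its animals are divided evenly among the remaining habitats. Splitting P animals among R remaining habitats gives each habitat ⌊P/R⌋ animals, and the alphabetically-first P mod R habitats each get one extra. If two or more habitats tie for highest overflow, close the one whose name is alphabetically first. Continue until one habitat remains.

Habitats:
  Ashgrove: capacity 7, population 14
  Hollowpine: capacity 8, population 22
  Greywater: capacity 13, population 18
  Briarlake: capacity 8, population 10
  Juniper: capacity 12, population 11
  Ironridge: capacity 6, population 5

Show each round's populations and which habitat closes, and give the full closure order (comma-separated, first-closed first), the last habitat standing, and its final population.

Round 1: Ashgrove=14 Briarlake=10 Greywater=18 Hollowpine=22 Ironridge=5 Juniper=11 → close Hollowpine (overflow 14)
  22÷5 = 4 each, +1 to first 2
Round 2: Ashgrove=19 Briarlake=15 Greywater=22 Ironridge=9 Juniper=15 → close Ashgrove (overflow 12)
  19÷4 = 4 each, +1 to first 3
Round 3: Briarlake=20 Greywater=27 Ironridge=14 Juniper=19 → close Greywater (overflow 14)
  27÷3 = 9 each, +1 to first 0
Round 4: Briarlake=29 Ironridge=23 Juniper=28 → close Briarlake (overflow 21)
  29÷2 = 14 each, +1 to first 1
Round 5: Ironridge=38 Juniper=42 → close Ironridge (overflow 32)
  38÷1 = 38 each, +1 to first 0

Closure order: Hollowpine, Ashgrove, Greywater, Briarlake, Ironridge
Last habitat: Juniper with 80 animals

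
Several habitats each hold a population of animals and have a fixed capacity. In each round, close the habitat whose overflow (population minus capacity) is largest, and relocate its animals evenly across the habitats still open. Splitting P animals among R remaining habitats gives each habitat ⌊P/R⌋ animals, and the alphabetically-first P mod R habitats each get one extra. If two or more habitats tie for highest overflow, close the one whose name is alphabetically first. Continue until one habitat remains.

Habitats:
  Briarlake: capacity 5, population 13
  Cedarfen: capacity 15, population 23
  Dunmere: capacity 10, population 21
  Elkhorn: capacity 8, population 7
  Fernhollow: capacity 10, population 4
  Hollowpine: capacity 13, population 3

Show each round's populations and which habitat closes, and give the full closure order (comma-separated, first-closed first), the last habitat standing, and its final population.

Closure order: Dunmere, Briarlake, Cedarfen, Elkhorn, Fernhollow
Last habitat: Hollowpine with 71 animals

Round 1: Briarlake=13 Cedarfen=23 Dunmere=21 Elkhorn=7 Fernhollow=4 Hollowpine=3 → close Dunmere (overflow 11)
  21÷5 = 4 each, +1 to first 1
Round 2: Briarlake=18 Cedarfen=27 Elkhorn=11 Fernhollow=8 Hollowpine=7 → close Briarlake (overflow 13)
  18÷4 = 4 each, +1 to first 2
Round 3: Cedarfen=32 Elkhorn=16 Fernhollow=12 Hollowpine=11 → close Cedarfen (overflow 17)
  32÷3 = 10 each, +1 to first 2
Round 4: Elkhorn=27 Fernhollow=23 Hollowpine=21 → close Elkhorn (overflow 19)
  27÷2 = 13 each, +1 to first 1
Round 5: Fernhollow=37 Hollowpine=34 → close Fernhollow (overflow 27)
  37÷1 = 37 each, +1 to first 0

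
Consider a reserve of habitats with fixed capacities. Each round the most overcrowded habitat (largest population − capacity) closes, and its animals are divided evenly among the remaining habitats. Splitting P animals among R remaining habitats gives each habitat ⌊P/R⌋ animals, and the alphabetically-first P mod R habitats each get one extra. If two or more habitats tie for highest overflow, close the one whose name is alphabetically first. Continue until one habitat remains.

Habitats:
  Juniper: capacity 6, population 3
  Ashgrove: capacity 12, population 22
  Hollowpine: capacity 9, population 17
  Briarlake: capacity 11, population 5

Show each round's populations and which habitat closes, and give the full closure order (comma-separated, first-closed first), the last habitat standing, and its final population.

Closure order: Ashgrove, Hollowpine, Juniper
Last habitat: Briarlake with 47 animals

Round 1: Ashgrove=22 Briarlake=5 Hollowpine=17 Juniper=3 → close Ashgrove (overflow 10)
  22÷3 = 7 each, +1 to first 1
Round 2: Briarlake=13 Hollowpine=24 Juniper=10 → close Hollowpine (overflow 15)
  24÷2 = 12 each, +1 to first 0
Round 3: Briarlake=25 Juniper=22 → close Juniper (overflow 16)
  22÷1 = 22 each, +1 to first 0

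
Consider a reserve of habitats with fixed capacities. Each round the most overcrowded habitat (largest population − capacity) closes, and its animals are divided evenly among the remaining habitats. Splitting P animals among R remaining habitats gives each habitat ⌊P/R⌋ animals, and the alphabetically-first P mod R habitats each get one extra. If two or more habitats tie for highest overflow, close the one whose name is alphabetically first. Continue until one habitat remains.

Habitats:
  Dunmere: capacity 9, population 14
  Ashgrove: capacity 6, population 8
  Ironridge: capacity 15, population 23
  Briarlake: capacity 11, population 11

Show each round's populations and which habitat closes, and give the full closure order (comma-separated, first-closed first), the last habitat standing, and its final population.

Closure order: Ironridge, Dunmere, Ashgrove
Last habitat: Briarlake with 56 animals

Round 1: Ashgrove=8 Briarlake=11 Dunmere=14 Ironridge=23 → close Ironridge (overflow 8)
  23÷3 = 7 each, +1 to first 2
Round 2: Ashgrove=16 Briarlake=19 Dunmere=21 → close Dunmere (overflow 12)
  21÷2 = 10 each, +1 to first 1
Round 3: Ashgrove=27 Briarlake=29 → close Ashgrove (overflow 21)
  27÷1 = 27 each, +1 to first 0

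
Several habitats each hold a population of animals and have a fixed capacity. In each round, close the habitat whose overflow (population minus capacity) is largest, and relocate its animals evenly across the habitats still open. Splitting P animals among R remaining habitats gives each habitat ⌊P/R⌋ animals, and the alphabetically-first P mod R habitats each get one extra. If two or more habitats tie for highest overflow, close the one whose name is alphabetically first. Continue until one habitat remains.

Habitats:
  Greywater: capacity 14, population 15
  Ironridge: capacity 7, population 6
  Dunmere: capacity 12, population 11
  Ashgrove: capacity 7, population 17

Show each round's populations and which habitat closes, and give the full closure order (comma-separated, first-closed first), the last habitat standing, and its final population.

Round 1: Ashgrove=17 Dunmere=11 Greywater=15 Ironridge=6 → close Ashgrove (overflow 10)
  17÷3 = 5 each, +1 to first 2
Round 2: Dunmere=17 Greywater=21 Ironridge=11 → close Greywater (overflow 7)
  21÷2 = 10 each, +1 to first 1
Round 3: Dunmere=28 Ironridge=21 → close Dunmere (overflow 16)
  28÷1 = 28 each, +1 to first 0

Closure order: Ashgrove, Greywater, Dunmere
Last habitat: Ironridge with 49 animals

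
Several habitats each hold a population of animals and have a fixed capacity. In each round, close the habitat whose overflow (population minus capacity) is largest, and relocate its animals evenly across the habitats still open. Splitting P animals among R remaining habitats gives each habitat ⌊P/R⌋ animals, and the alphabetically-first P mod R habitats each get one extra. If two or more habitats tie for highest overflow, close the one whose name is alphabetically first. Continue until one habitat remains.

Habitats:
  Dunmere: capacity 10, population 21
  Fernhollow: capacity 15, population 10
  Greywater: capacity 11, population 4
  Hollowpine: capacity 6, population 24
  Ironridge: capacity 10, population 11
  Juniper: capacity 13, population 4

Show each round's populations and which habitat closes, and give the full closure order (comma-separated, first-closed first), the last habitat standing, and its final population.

Closure order: Hollowpine, Dunmere, Ironridge, Fernhollow, Greywater
Last habitat: Juniper with 74 animals

Round 1: Dunmere=21 Fernhollow=10 Greywater=4 Hollowpine=24 Ironridge=11 Juniper=4 → close Hollowpine (overflow 18)
  24÷5 = 4 each, +1 to first 4
Round 2: Dunmere=26 Fernhollow=15 Greywater=9 Ironridge=16 Juniper=8 → close Dunmere (overflow 16)
  26÷4 = 6 each, +1 to first 2
Round 3: Fernhollow=22 Greywater=16 Ironridge=22 Juniper=14 → close Ironridge (overflow 12)
  22÷3 = 7 each, +1 to first 1
Round 4: Fernhollow=30 Greywater=23 Juniper=21 → close Fernhollow (overflow 15)
  30÷2 = 15 each, +1 to first 0
Round 5: Greywater=38 Juniper=36 → close Greywater (overflow 27)
  38÷1 = 38 each, +1 to first 0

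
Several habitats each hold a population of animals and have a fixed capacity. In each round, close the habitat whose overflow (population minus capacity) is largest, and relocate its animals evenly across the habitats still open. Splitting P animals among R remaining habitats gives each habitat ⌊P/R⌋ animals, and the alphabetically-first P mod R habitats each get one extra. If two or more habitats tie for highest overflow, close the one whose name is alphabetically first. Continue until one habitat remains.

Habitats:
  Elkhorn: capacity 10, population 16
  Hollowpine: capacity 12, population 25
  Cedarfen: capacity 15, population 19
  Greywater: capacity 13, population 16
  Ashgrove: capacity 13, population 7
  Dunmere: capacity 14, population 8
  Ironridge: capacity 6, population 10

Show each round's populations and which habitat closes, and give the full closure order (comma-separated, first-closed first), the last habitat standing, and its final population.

Closure order: Hollowpine, Elkhorn, Cedarfen, Greywater, Ironridge, Ashgrove
Last habitat: Dunmere with 101 animals

Round 1: Ashgrove=7 Cedarfen=19 Dunmere=8 Elkhorn=16 Greywater=16 Hollowpine=25 Ironridge=10 → close Hollowpine (overflow 13)
  25÷6 = 4 each, +1 to first 1
Round 2: Ashgrove=12 Cedarfen=23 Dunmere=12 Elkhorn=20 Greywater=20 Ironridge=14 → close Elkhorn (overflow 10)
  20÷5 = 4 each, +1 to first 0
Round 3: Ashgrove=16 Cedarfen=27 Dunmere=16 Greywater=24 Ironridge=18 → close Cedarfen (overflow 12)
  27÷4 = 6 each, +1 to first 3
Round 4: Ashgrove=23 Dunmere=23 Greywater=31 Ironridge=24 → close Greywater (overflow 18)
  31÷3 = 10 each, +1 to first 1
Round 5: Ashgrove=34 Dunmere=33 Ironridge=34 → close Ironridge (overflow 28)
  34÷2 = 17 each, +1 to first 0
Round 6: Ashgrove=51 Dunmere=50 → close Ashgrove (overflow 38)
  51÷1 = 51 each, +1 to first 0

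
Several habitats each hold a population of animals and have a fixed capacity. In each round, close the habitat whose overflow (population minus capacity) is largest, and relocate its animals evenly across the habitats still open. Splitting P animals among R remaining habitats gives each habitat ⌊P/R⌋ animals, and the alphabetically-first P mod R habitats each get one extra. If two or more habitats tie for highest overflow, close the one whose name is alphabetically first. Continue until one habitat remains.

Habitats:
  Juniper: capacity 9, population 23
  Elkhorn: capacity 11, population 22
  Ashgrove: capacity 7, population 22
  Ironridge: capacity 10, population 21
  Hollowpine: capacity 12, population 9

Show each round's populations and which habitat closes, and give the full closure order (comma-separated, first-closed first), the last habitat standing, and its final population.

Closure order: Ashgrove, Juniper, Elkhorn, Ironridge
Last habitat: Hollowpine with 97 animals

Round 1: Ashgrove=22 Elkhorn=22 Hollowpine=9 Ironridge=21 Juniper=23 → close Ashgrove (overflow 15)
  22÷4 = 5 each, +1 to first 2
Round 2: Elkhorn=28 Hollowpine=15 Ironridge=26 Juniper=28 → close Juniper (overflow 19)
  28÷3 = 9 each, +1 to first 1
Round 3: Elkhorn=38 Hollowpine=24 Ironridge=35 → close Elkhorn (overflow 27)
  38÷2 = 19 each, +1 to first 0
Round 4: Hollowpine=43 Ironridge=54 → close Ironridge (overflow 44)
  54÷1 = 54 each, +1 to first 0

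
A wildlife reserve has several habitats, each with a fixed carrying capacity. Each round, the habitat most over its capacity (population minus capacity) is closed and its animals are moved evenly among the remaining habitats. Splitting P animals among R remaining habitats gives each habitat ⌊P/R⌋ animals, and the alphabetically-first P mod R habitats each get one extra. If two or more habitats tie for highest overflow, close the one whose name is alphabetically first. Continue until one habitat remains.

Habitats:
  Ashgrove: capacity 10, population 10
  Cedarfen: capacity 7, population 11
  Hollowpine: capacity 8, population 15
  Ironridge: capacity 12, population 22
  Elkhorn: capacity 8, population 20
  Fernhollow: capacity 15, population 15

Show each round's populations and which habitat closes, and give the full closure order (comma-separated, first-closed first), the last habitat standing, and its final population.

Round 1: Ashgrove=10 Cedarfen=11 Elkhorn=20 Fernhollow=15 Hollowpine=15 Ironridge=22 → close Elkhorn (overflow 12)
  20÷5 = 4 each, +1 to first 0
Round 2: Ashgrove=14 Cedarfen=15 Fernhollow=19 Hollowpine=19 Ironridge=26 → close Ironridge (overflow 14)
  26÷4 = 6 each, +1 to first 2
Round 3: Ashgrove=21 Cedarfen=22 Fernhollow=25 Hollowpine=25 → close Hollowpine (overflow 17)
  25÷3 = 8 each, +1 to first 1
Round 4: Ashgrove=30 Cedarfen=30 Fernhollow=33 → close Cedarfen (overflow 23)
  30÷2 = 15 each, +1 to first 0
Round 5: Ashgrove=45 Fernhollow=48 → close Ashgrove (overflow 35)
  45÷1 = 45 each, +1 to first 0

Closure order: Elkhorn, Ironridge, Hollowpine, Cedarfen, Ashgrove
Last habitat: Fernhollow with 93 animals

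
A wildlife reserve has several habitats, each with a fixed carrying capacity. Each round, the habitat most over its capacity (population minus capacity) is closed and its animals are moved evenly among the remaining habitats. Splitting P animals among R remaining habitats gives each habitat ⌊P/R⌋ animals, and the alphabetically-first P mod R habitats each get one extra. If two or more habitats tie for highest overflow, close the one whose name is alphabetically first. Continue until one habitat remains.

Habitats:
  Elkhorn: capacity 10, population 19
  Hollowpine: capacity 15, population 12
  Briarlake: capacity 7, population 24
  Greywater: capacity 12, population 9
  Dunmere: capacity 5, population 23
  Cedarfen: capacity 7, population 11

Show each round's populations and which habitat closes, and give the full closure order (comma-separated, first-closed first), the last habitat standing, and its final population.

Closure order: Dunmere, Briarlake, Elkhorn, Cedarfen, Greywater
Last habitat: Hollowpine with 98 animals

Round 1: Briarlake=24 Cedarfen=11 Dunmere=23 Elkhorn=19 Greywater=9 Hollowpine=12 → close Dunmere (overflow 18)
  23÷5 = 4 each, +1 to first 3
Round 2: Briarlake=29 Cedarfen=16 Elkhorn=24 Greywater=13 Hollowpine=16 → close Briarlake (overflow 22)
  29÷4 = 7 each, +1 to first 1
Round 3: Cedarfen=24 Elkhorn=31 Greywater=20 Hollowpine=23 → close Elkhorn (overflow 21)
  31÷3 = 10 each, +1 to first 1
Round 4: Cedarfen=35 Greywater=30 Hollowpine=33 → close Cedarfen (overflow 28)
  35÷2 = 17 each, +1 to first 1
Round 5: Greywater=48 Hollowpine=50 → close Greywater (overflow 36)
  48÷1 = 48 each, +1 to first 0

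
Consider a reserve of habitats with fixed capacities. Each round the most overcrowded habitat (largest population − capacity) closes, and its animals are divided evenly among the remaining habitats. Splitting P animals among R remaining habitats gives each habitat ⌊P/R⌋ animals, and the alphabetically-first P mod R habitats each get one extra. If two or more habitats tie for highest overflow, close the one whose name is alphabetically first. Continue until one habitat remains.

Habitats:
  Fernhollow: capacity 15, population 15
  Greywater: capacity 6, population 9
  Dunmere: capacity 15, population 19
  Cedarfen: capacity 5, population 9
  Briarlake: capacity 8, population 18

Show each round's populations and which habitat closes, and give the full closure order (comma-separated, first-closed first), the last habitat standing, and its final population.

Closure order: Briarlake, Cedarfen, Dunmere, Greywater
Last habitat: Fernhollow with 70 animals

Round 1: Briarlake=18 Cedarfen=9 Dunmere=19 Fernhollow=15 Greywater=9 → close Briarlake (overflow 10)
  18÷4 = 4 each, +1 to first 2
Round 2: Cedarfen=14 Dunmere=24 Fernhollow=19 Greywater=13 → close Cedarfen (overflow 9)
  14÷3 = 4 each, +1 to first 2
Round 3: Dunmere=29 Fernhollow=24 Greywater=17 → close Dunmere (overflow 14)
  29÷2 = 14 each, +1 to first 1
Round 4: Fernhollow=39 Greywater=31 → close Greywater (overflow 25)
  31÷1 = 31 each, +1 to first 0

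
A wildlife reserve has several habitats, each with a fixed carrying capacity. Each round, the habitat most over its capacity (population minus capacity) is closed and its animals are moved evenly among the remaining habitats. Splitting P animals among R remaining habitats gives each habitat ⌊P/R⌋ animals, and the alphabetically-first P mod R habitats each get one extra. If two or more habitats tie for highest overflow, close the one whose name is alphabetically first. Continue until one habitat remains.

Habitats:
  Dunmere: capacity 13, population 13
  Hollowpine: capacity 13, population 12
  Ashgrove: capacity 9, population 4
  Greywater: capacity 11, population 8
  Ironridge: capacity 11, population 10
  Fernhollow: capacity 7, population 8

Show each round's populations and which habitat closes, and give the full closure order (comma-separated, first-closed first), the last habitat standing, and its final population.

Closure order: Fernhollow, Dunmere, Hollowpine, Greywater, Ironridge
Last habitat: Ashgrove with 55 animals

Round 1: Ashgrove=4 Dunmere=13 Fernhollow=8 Greywater=8 Hollowpine=12 Ironridge=10 → close Fernhollow (overflow 1)
  8÷5 = 1 each, +1 to first 3
Round 2: Ashgrove=6 Dunmere=15 Greywater=10 Hollowpine=13 Ironridge=11 → close Dunmere (overflow 2)
  15÷4 = 3 each, +1 to first 3
Round 3: Ashgrove=10 Greywater=14 Hollowpine=17 Ironridge=14 → close Hollowpine (overflow 4)
  17÷3 = 5 each, +1 to first 2
Round 4: Ashgrove=16 Greywater=20 Ironridge=19 → close Greywater (overflow 9)
  20÷2 = 10 each, +1 to first 0
Round 5: Ashgrove=26 Ironridge=29 → close Ironridge (overflow 18)
  29÷1 = 29 each, +1 to first 0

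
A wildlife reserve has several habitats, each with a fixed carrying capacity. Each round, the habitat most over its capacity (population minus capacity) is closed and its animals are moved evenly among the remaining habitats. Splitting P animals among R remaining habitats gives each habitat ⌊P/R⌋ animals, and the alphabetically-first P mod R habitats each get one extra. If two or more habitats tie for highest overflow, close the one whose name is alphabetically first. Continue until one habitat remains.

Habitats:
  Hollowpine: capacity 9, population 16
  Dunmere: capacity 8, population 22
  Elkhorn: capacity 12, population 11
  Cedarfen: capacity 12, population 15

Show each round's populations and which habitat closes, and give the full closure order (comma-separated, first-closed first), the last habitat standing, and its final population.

Closure order: Dunmere, Hollowpine, Cedarfen
Last habitat: Elkhorn with 64 animals

Round 1: Cedarfen=15 Dunmere=22 Elkhorn=11 Hollowpine=16 → close Dunmere (overflow 14)
  22÷3 = 7 each, +1 to first 1
Round 2: Cedarfen=23 Elkhorn=18 Hollowpine=23 → close Hollowpine (overflow 14)
  23÷2 = 11 each, +1 to first 1
Round 3: Cedarfen=35 Elkhorn=29 → close Cedarfen (overflow 23)
  35÷1 = 35 each, +1 to first 0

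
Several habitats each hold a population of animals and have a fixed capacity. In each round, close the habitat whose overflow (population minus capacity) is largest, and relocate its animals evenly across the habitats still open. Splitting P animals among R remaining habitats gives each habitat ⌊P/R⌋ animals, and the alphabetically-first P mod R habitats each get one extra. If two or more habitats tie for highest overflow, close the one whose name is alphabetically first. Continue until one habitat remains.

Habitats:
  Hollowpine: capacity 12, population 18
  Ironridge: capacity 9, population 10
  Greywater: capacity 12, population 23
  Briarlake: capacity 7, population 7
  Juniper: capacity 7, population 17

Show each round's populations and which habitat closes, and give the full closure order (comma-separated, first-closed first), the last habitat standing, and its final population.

Closure order: Greywater, Juniper, Hollowpine, Briarlake
Last habitat: Ironridge with 75 animals

Round 1: Briarlake=7 Greywater=23 Hollowpine=18 Ironridge=10 Juniper=17 → close Greywater (overflow 11)
  23÷4 = 5 each, +1 to first 3
Round 2: Briarlake=13 Hollowpine=24 Ironridge=16 Juniper=22 → close Juniper (overflow 15)
  22÷3 = 7 each, +1 to first 1
Round 3: Briarlake=21 Hollowpine=31 Ironridge=23 → close Hollowpine (overflow 19)
  31÷2 = 15 each, +1 to first 1
Round 4: Briarlake=37 Ironridge=38 → close Briarlake (overflow 30)
  37÷1 = 37 each, +1 to first 0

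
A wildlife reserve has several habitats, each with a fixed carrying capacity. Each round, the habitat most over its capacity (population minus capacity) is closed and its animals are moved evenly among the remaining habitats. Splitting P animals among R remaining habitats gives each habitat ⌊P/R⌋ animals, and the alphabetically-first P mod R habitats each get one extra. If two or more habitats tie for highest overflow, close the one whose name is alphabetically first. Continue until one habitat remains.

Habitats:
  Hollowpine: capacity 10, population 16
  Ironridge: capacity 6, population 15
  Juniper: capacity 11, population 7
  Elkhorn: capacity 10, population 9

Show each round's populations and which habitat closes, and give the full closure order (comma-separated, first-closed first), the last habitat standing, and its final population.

Round 1: Elkhorn=9 Hollowpine=16 Ironridge=15 Juniper=7 → close Ironridge (overflow 9)
  15÷3 = 5 each, +1 to first 0
Round 2: Elkhorn=14 Hollowpine=21 Juniper=12 → close Hollowpine (overflow 11)
  21÷2 = 10 each, +1 to first 1
Round 3: Elkhorn=25 Juniper=22 → close Elkhorn (overflow 15)
  25÷1 = 25 each, +1 to first 0

Closure order: Ironridge, Hollowpine, Elkhorn
Last habitat: Juniper with 47 animals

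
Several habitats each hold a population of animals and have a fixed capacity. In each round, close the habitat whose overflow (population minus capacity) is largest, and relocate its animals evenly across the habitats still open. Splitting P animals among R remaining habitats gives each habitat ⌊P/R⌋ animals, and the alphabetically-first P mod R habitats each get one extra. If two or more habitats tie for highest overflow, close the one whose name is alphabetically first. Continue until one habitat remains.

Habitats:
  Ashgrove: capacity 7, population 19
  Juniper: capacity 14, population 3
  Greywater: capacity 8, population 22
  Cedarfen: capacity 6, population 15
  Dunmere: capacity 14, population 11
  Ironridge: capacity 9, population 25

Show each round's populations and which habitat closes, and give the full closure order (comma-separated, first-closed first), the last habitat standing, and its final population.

Closure order: Ironridge, Greywater, Ashgrove, Cedarfen, Dunmere
Last habitat: Juniper with 95 animals

Round 1: Ashgrove=19 Cedarfen=15 Dunmere=11 Greywater=22 Ironridge=25 Juniper=3 → close Ironridge (overflow 16)
  25÷5 = 5 each, +1 to first 0
Round 2: Ashgrove=24 Cedarfen=20 Dunmere=16 Greywater=27 Juniper=8 → close Greywater (overflow 19)
  27÷4 = 6 each, +1 to first 3
Round 3: Ashgrove=31 Cedarfen=27 Dunmere=23 Juniper=14 → close Ashgrove (overflow 24)
  31÷3 = 10 each, +1 to first 1
Round 4: Cedarfen=38 Dunmere=33 Juniper=24 → close Cedarfen (overflow 32)
  38÷2 = 19 each, +1 to first 0
Round 5: Dunmere=52 Juniper=43 → close Dunmere (overflow 38)
  52÷1 = 52 each, +1 to first 0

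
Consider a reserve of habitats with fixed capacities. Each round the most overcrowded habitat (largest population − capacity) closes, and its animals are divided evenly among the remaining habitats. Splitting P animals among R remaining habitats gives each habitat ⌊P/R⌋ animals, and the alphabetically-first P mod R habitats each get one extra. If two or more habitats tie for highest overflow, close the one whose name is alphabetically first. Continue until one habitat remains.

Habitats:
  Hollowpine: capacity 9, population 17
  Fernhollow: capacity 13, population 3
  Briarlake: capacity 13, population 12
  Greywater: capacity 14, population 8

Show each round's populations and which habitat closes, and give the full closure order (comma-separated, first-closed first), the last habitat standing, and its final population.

Closure order: Hollowpine, Briarlake, Greywater
Last habitat: Fernhollow with 40 animals

Round 1: Briarlake=12 Fernhollow=3 Greywater=8 Hollowpine=17 → close Hollowpine (overflow 8)
  17÷3 = 5 each, +1 to first 2
Round 2: Briarlake=18 Fernhollow=9 Greywater=13 → close Briarlake (overflow 5)
  18÷2 = 9 each, +1 to first 0
Round 3: Fernhollow=18 Greywater=22 → close Greywater (overflow 8)
  22÷1 = 22 each, +1 to first 0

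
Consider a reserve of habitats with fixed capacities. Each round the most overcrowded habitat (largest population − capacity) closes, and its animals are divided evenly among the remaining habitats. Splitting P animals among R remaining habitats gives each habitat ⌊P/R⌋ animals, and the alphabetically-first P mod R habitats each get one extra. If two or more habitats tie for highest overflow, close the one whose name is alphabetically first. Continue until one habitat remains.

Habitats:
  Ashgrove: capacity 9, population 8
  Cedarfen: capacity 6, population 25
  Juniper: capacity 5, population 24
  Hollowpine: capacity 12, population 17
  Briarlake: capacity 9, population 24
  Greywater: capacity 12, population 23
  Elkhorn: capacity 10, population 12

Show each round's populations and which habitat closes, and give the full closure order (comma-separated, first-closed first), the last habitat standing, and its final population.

Closure order: Cedarfen, Juniper, Briarlake, Greywater, Hollowpine, Ashgrove
Last habitat: Elkhorn with 133 animals

Round 1: Ashgrove=8 Briarlake=24 Cedarfen=25 Elkhorn=12 Greywater=23 Hollowpine=17 Juniper=24 → close Cedarfen (overflow 19)
  25÷6 = 4 each, +1 to first 1
Round 2: Ashgrove=13 Briarlake=28 Elkhorn=16 Greywater=27 Hollowpine=21 Juniper=28 → close Juniper (overflow 23)
  28÷5 = 5 each, +1 to first 3
Round 3: Ashgrove=19 Briarlake=34 Elkhorn=22 Greywater=32 Hollowpine=26 → close Briarlake (overflow 25)
  34÷4 = 8 each, +1 to first 2
Round 4: Ashgrove=28 Elkhorn=31 Greywater=40 Hollowpine=34 → close Greywater (overflow 28)
  40÷3 = 13 each, +1 to first 1
Round 5: Ashgrove=42 Elkhorn=44 Hollowpine=47 → close Hollowpine (overflow 35)
  47÷2 = 23 each, +1 to first 1
Round 6: Ashgrove=66 Elkhorn=67 → close Ashgrove (overflow 57)
  66÷1 = 66 each, +1 to first 0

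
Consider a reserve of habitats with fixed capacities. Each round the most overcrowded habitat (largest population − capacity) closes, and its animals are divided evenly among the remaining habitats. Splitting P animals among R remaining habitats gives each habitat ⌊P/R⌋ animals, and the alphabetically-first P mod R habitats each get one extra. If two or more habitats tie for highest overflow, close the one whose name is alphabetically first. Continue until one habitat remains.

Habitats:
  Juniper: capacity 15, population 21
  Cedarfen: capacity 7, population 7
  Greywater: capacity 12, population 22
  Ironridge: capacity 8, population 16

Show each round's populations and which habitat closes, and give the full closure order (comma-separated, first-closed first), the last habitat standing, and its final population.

Closure order: Greywater, Ironridge, Juniper
Last habitat: Cedarfen with 66 animals

Round 1: Cedarfen=7 Greywater=22 Ironridge=16 Juniper=21 → close Greywater (overflow 10)
  22÷3 = 7 each, +1 to first 1
Round 2: Cedarfen=15 Ironridge=23 Juniper=28 → close Ironridge (overflow 15)
  23÷2 = 11 each, +1 to first 1
Round 3: Cedarfen=27 Juniper=39 → close Juniper (overflow 24)
  39÷1 = 39 each, +1 to first 0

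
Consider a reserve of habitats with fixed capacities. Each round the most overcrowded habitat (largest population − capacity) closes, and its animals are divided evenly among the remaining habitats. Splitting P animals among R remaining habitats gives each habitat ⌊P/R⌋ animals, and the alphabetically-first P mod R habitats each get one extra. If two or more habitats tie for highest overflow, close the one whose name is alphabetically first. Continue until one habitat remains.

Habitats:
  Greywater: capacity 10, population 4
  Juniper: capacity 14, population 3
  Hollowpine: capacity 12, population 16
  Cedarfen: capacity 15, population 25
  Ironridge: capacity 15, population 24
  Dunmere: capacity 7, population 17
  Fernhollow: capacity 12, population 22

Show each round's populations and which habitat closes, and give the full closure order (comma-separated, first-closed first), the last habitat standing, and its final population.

Round 1: Cedarfen=25 Dunmere=17 Fernhollow=22 Greywater=4 Hollowpine=16 Ironridge=24 Juniper=3 → close Cedarfen (overflow 10)
  25÷6 = 4 each, +1 to first 1
Round 2: Dunmere=22 Fernhollow=26 Greywater=8 Hollowpine=20 Ironridge=28 Juniper=7 → close Dunmere (overflow 15)
  22÷5 = 4 each, +1 to first 2
Round 3: Fernhollow=31 Greywater=13 Hollowpine=24 Ironridge=32 Juniper=11 → close Fernhollow (overflow 19)
  31÷4 = 7 each, +1 to first 3
Round 4: Greywater=21 Hollowpine=32 Ironridge=40 Juniper=18 → close Ironridge (overflow 25)
  40÷3 = 13 each, +1 to first 1
Round 5: Greywater=35 Hollowpine=45 Juniper=31 → close Hollowpine (overflow 33)
  45÷2 = 22 each, +1 to first 1
Round 6: Greywater=58 Juniper=53 → close Greywater (overflow 48)
  58÷1 = 58 each, +1 to first 0

Closure order: Cedarfen, Dunmere, Fernhollow, Ironridge, Hollowpine, Greywater
Last habitat: Juniper with 111 animals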